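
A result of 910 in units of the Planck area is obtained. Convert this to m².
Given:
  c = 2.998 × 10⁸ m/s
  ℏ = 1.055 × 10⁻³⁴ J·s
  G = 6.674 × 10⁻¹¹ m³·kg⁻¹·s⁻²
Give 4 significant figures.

2.378 × 10⁻⁶⁷ m²

One Planck area: A_P = ℏG/c³ = 2.613 × 10⁻⁷⁰ m².
910 × 2.613 × 10⁻⁷⁰ m² = 2.378 × 10⁻⁶⁷ m²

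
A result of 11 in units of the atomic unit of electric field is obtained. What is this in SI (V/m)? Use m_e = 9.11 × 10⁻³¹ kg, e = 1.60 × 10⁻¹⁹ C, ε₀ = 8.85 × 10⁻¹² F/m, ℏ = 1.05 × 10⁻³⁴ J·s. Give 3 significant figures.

One atomic unit of electric field: E_au = E_h/(e a₀) = m_e²e⁵/((4πε₀)³ℏ⁴) = 5.20 × 10¹¹ V/m.
11 × 5.20 × 10¹¹ V/m = 5.73 × 10¹² V/m

5.73 × 10¹² V/m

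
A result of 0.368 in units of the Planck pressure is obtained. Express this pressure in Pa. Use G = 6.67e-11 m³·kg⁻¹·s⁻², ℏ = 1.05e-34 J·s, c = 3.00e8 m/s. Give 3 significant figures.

One Planck pressure: p_P = c⁷/(ℏG²) = 4.68e113 Pa.
0.368 × 4.68e113 Pa = 1.72e113 Pa

1.72e113 Pa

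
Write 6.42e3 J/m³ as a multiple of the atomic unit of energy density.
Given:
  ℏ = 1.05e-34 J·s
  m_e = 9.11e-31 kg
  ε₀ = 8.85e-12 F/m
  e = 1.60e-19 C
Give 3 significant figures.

atomic unit of energy density: u_au = E_h/a₀³ = m_e⁴e¹⁰/((4πε₀)⁵ℏ⁸) = 3.01e13 J/m³.
6.42e3 / 3.01e13 = 2.13e-10

2.13e-10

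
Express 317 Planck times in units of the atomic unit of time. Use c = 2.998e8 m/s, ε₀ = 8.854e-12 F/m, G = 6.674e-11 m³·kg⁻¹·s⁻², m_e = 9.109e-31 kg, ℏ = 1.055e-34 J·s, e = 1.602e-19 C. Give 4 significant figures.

7.054e-25

Planck time: t_P = √(ℏG/c⁵) = 5.392e-44 s
atomic unit of time: τ_au = (4πε₀)²ℏ³/(m_e e⁴) = 2.423e-17 s
317 × 5.392e-44 / 2.423e-17 = 7.054e-25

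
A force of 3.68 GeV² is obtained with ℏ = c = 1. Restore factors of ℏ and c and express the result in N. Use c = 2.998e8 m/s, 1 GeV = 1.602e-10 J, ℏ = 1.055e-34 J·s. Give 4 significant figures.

2.986e6 N

Force is [E]/[L] = [E]²/(ℏc); restore (ℏc)⁻¹.
1 GeV² → 1/(ℏc) × (1 GeV in J)² = 8.114e5 N.
Result: 3.68 × 8.114e5 = 2.986e6 N.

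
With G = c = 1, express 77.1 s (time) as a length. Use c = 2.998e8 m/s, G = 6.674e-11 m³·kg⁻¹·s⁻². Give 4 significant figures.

Time → length via c.
77.1 s × (c) = 2.311e10 m

2.311e10 m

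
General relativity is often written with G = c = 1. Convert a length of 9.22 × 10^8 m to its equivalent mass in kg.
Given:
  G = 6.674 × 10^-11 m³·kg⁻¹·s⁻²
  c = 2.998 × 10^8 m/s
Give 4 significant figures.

1.242 × 10^36 kg

Length → mass via c²/G.
9.22 × 10^8 m × (c²/G) = 1.242 × 10^36 kg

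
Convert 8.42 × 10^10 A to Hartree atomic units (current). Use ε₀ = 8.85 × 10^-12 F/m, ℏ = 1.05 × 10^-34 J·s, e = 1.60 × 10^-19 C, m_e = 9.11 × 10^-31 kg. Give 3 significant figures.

1.26 × 10^13

atomic unit of electric current: I_au = e E_h/ℏ = m_e e⁵/((4πε₀)²ℏ³) = 6.67 × 10^-3 A.
8.42 × 10^10 / 6.67 × 10^-3 = 1.26 × 10^13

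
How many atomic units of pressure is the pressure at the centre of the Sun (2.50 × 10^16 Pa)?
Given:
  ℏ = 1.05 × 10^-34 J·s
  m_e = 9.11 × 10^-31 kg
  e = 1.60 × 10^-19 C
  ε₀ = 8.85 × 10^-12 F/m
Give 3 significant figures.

830

atomic unit of pressure: P_au = E_h/a₀³ = m_e⁴e¹⁰/((4πε₀)⁵ℏ⁸) = 3.01 × 10^13 Pa.
2.50 × 10^16 / 3.01 × 10^13 = 830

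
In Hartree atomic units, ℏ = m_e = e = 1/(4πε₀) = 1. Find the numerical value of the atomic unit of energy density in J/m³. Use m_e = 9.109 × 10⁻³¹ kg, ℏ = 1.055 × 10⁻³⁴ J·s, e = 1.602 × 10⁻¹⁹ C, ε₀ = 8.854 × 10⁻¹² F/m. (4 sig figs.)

Dimensional analysis gives u_au = E_h/a₀³ = m_e⁴e¹⁰/((4πε₀)⁵ℏ⁸).
E_h = 4.354 × 10⁻¹⁸ J
a₀ = 5.297 × 10⁻¹¹ m
E_h/a₀³ = 2.929 × 10¹³ J/m³

2.929 × 10¹³ J/m³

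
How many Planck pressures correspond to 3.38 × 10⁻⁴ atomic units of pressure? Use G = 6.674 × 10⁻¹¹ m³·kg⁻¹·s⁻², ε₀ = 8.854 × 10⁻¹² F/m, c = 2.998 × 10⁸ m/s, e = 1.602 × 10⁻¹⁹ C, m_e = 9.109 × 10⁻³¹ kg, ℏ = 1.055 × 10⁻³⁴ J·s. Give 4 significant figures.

2.137 × 10⁻¹⁰⁴

atomic unit of pressure: P_au = E_h/a₀³ = m_e⁴e¹⁰/((4πε₀)⁵ℏ⁸) = 2.929 × 10¹³ Pa
Planck pressure: p_P = c⁷/(ℏG²) = 4.632 × 10¹¹³ Pa
3.38 × 10⁻⁴ × 2.929 × 10¹³ / 4.632 × 10¹¹³ = 2.137 × 10⁻¹⁰⁴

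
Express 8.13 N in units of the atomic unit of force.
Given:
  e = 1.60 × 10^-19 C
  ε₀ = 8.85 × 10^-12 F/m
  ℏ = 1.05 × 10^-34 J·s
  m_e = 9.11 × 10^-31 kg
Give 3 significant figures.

atomic unit of force: F_au = E_h/a₀ = m_e²e⁶/((4πε₀)³ℏ⁴) = 8.33 × 10^-8 N.
8.13 / 8.33 × 10^-8 = 9.76 × 10^7

9.76 × 10^7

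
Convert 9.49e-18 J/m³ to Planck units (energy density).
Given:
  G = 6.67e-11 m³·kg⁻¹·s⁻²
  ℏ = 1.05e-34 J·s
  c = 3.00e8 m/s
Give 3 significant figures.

Planck energy density: u_P = c⁷/(ℏG²) = 4.68e113 J/m³.
9.49e-18 / 4.68e113 = 2.03e-131

2.03e-131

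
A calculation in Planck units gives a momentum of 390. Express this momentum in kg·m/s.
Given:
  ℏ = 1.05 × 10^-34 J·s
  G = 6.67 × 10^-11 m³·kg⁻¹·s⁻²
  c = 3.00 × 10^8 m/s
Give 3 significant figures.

One Planck momentum: p_P = √(ℏc³/G) = 6.52 kg·m/s.
390 × 6.52 kg·m/s = 2.54 × 10^3 kg·m/s

2.54 × 10^3 kg·m/s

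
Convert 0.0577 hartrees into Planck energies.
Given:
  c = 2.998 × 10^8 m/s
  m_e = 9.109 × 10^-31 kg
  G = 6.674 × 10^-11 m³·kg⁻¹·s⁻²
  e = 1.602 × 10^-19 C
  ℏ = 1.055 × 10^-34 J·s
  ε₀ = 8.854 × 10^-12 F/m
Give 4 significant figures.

hartree: E_h = m_e e⁴/(4πε₀ℏ)² = 4.354 × 10^-18 J
Planck energy: E_P = √(ℏc⁵/G) = 1.957 × 10^9 J
0.0577 × 4.354 × 10^-18 / 1.957 × 10^9 = 1.284 × 10^-28

1.284 × 10^-28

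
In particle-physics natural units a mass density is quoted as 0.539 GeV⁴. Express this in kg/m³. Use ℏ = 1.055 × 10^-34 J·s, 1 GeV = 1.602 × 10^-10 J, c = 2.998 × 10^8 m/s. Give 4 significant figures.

1.248 × 10^20 kg/m³

Mass density is [E]/(c²[L]³) = [E]⁴/(ℏ³c⁵).
1 GeV⁴ → 1/(ℏ³c⁵) × (1 GeV in J)⁴ = 2.316 × 10^20 kg/m³.
Result: 0.539 × 2.316 × 10^20 = 1.248 × 10^20 kg/m³.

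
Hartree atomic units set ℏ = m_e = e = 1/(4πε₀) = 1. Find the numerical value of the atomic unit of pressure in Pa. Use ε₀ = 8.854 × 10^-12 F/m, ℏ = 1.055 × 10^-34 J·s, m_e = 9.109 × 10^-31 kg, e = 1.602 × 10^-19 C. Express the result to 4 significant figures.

The unique combination of the constants set to 1 with dimensions of pressure is P_au = E_h/a₀³ = m_e⁴e¹⁰/((4πε₀)⁵ℏ⁸).
E_h = 4.354 × 10^-18 J
a₀ = 5.297 × 10^-11 m
E_h/a₀³ = 2.929 × 10^13 Pa

2.929 × 10^13 Pa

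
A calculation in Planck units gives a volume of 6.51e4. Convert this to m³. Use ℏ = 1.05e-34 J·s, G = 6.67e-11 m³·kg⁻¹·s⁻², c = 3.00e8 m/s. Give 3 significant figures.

One Planck volume: V_P = (ℏG/c³)^(3/2) = 4.18e-105 m³.
6.51e4 × 4.18e-105 m³ = 2.72e-100 m³

2.72e-100 m³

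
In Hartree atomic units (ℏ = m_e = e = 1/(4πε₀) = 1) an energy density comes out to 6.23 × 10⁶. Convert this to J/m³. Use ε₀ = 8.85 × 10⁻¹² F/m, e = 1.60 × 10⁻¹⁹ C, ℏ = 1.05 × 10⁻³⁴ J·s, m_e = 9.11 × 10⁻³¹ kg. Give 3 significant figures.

One atomic unit of energy density: u_au = E_h/a₀³ = m_e⁴e¹⁰/((4πε₀)⁵ℏ⁸) = 3.01 × 10¹³ J/m³.
6.23 × 10⁶ × 3.01 × 10¹³ J/m³ = 1.88 × 10²⁰ J/m³

1.88 × 10²⁰ J/m³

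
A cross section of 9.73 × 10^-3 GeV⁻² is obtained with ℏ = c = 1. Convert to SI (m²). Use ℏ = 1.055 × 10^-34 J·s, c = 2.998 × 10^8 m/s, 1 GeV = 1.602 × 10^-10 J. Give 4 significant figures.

Area is [L]² = [E]⁻²·(ℏc)²; restore (ℏc)².
1 GeV⁻² → (ℏc)² × (1 GeV in J)⁻² = 3.898 × 10^-32 m².
Result: 9.73 × 10^-3 × 3.898 × 10^-32 = 3.793 × 10^-34 m².

3.793 × 10^-34 m²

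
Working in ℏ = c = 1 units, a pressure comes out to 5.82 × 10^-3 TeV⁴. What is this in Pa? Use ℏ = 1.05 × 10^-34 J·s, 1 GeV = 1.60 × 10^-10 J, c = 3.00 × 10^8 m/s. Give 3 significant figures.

1.22 × 10^47 Pa

Pressure is [E]/[L]³ = [E]⁴/(ℏc)³.
1 GeV⁴ → 1/(ℏc)³ × (1 GeV in J)⁴ = 2.10 × 10^37 Pa.
Convert the energy scale: 5.82 × 10^-3 TeV⁴ = 5.82 × 10^9 GeV⁴.
Result: 5.82 × 10^9 × 2.10 × 10^37 = 1.22 × 10^47 Pa.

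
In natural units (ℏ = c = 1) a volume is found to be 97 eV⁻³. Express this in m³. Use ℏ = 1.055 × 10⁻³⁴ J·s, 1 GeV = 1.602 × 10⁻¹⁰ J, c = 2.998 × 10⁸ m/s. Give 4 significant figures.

Volume is [L]³ = [E]⁻³·(ℏc)³.
1 GeV⁻³ → (ℏc)³ × (1 GeV in J)⁻³ = 7.696 × 10⁻⁴⁸ m³.
Convert the energy scale: 97 eV⁻³ = 9.70 × 10²⁸ GeV⁻³.
Result: 9.70 × 10²⁸ × 7.696 × 10⁻⁴⁸ = 7.465 × 10⁻¹⁹ m³.

7.465 × 10⁻¹⁹ m³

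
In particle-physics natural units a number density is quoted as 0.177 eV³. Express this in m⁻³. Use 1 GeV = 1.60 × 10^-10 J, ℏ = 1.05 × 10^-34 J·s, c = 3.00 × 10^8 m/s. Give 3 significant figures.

2.32 × 10^19 m⁻³

Number density is [L]⁻³ = [E]³/(ℏc)³.
1 GeV³ → 1/(ℏc)³ × (1 GeV in J)³ = 1.31 × 10^47 m⁻³.
Convert the energy scale: 0.177 eV³ = 1.77 × 10^-28 GeV³.
Result: 1.77 × 10^-28 × 1.31 × 10^47 = 2.32 × 10^19 m⁻³.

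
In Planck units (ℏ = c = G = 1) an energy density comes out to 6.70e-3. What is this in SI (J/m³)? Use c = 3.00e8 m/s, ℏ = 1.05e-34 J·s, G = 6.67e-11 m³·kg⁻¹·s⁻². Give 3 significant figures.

3.14e111 J/m³

One Planck energy density: u_P = c⁷/(ℏG²) = 4.68e113 J/m³.
6.70e-3 × 4.68e113 J/m³ = 3.14e111 J/m³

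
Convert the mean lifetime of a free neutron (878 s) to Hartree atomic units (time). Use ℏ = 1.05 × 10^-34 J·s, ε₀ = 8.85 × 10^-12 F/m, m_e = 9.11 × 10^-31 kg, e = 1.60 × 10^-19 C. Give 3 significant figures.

atomic unit of time: τ_au = (4πε₀)²ℏ³/(m_e e⁴) = 2.40 × 10^-17 s.
878 / 2.40 × 10^-17 = 3.66 × 10^19

3.66 × 10^19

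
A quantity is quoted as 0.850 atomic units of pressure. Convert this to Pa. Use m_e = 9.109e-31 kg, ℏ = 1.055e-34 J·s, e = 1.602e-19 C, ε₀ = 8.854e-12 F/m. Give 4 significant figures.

2.490e13 Pa

One atomic unit of pressure: P_au = E_h/a₀³ = m_e⁴e¹⁰/((4πε₀)⁵ℏ⁸) = 2.929e13 Pa.
0.850 × 2.929e13 Pa = 2.490e13 Pa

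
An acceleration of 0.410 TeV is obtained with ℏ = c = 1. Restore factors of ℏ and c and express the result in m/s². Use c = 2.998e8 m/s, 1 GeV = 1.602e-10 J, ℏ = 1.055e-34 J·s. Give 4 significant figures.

Acceleration is [L]/[T]² = c·[E]/ℏ.
1 GeV → c/ℏ × (1 GeV in J) = 4.552e32 m/s².
Convert the energy scale: 0.410 TeV = 410 GeV.
Result: 410 × 4.552e32 = 1.866e35 m/s².

1.866e35 m/s²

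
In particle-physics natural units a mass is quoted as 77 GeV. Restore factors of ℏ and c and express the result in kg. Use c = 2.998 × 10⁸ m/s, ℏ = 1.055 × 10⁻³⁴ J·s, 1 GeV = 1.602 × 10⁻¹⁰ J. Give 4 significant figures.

Mass is [E]/c²; divide by c².
1 GeV → 1/c² × (1 GeV in J) = 1.782 × 10⁻²⁷ kg.
Result: 77 × 1.782 × 10⁻²⁷ = 1.372 × 10⁻²⁵ kg.

1.372 × 10⁻²⁵ kg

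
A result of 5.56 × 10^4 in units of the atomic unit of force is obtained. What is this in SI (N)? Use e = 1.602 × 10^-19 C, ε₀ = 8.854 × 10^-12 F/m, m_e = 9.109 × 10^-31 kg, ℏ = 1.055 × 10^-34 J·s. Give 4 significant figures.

One atomic unit of force: F_au = E_h/a₀ = m_e²e⁶/((4πε₀)³ℏ⁴) = 8.220 × 10^-8 N.
5.56 × 10^4 × 8.220 × 10^-8 N = 4.570 × 10^-3 N

4.570 × 10^-3 N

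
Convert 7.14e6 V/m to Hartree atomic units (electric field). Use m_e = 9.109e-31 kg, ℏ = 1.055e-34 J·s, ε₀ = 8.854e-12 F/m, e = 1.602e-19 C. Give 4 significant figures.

1.392e-5

atomic unit of electric field: E_au = E_h/(e a₀) = m_e²e⁵/((4πε₀)³ℏ⁴) = 5.131e11 V/m.
7.14e6 / 5.131e11 = 1.392e-5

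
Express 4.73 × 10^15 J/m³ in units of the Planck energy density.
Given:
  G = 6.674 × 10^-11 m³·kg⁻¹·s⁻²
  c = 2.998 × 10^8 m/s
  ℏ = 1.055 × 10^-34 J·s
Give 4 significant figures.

Planck energy density: u_P = c⁷/(ℏG²) = 4.632 × 10^113 J/m³.
4.73 × 10^15 / 4.632 × 10^113 = 1.021 × 10^-98

1.021 × 10^-98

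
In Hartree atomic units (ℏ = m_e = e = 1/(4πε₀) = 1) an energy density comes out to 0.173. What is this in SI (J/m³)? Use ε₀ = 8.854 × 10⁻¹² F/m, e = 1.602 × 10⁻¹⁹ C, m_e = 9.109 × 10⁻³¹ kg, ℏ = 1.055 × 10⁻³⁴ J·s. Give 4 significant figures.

5.067 × 10¹² J/m³

One atomic unit of energy density: u_au = E_h/a₀³ = m_e⁴e¹⁰/((4πε₀)⁵ℏ⁸) = 2.929 × 10¹³ J/m³.
0.173 × 2.929 × 10¹³ J/m³ = 5.067 × 10¹² J/m³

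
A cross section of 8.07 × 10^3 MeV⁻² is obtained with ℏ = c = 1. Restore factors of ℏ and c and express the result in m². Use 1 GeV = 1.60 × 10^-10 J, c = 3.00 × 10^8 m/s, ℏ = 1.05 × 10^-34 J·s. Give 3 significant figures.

3.13 × 10^-22 m²

Area is [L]² = [E]⁻²·(ℏc)²; restore (ℏc)².
1 GeV⁻² → (ℏc)² × (1 GeV in J)⁻² = 3.88 × 10^-32 m².
Convert the energy scale: 8.07 × 10^3 MeV⁻² = 8.07 × 10^9 GeV⁻².
Result: 8.07 × 10^9 × 3.88 × 10^-32 = 3.13 × 10^-22 m².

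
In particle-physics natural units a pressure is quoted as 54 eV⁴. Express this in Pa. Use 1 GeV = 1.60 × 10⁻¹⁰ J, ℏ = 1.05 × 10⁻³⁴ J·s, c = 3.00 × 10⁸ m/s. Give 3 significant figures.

1.13 × 10³ Pa

Pressure is [E]/[L]³ = [E]⁴/(ℏc)³.
1 GeV⁴ → 1/(ℏc)³ × (1 GeV in J)⁴ = 2.10 × 10³⁷ Pa.
Convert the energy scale: 54 eV⁴ = 5.40 × 10⁻³⁵ GeV⁴.
Result: 5.40 × 10⁻³⁵ × 2.10 × 10³⁷ = 1.13 × 10³ Pa.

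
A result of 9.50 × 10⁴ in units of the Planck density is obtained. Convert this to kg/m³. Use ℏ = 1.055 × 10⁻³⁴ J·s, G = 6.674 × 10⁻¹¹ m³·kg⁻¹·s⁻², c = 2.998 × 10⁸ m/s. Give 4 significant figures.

4.896 × 10¹⁰¹ kg/m³

One Planck density: ρ_P = c⁵/(ℏG²) = 5.154 × 10⁹⁶ kg/m³.
9.50 × 10⁴ × 5.154 × 10⁹⁶ kg/m³ = 4.896 × 10¹⁰¹ kg/m³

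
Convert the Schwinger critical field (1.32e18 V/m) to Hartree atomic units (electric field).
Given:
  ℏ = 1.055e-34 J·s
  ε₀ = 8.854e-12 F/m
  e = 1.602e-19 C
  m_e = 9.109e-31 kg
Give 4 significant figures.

atomic unit of electric field: E_au = E_h/(e a₀) = m_e²e⁵/((4πε₀)³ℏ⁴) = 5.131e11 V/m.
1.32e18 / 5.131e11 = 2.573e6

2.573e6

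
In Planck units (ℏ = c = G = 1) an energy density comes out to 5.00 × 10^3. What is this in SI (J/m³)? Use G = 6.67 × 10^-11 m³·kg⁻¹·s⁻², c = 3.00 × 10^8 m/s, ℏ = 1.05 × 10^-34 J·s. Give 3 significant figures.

2.34 × 10^117 J/m³

One Planck energy density: u_P = c⁷/(ℏG²) = 4.68 × 10^113 J/m³.
5.00 × 10^3 × 4.68 × 10^113 J/m³ = 2.34 × 10^117 J/m³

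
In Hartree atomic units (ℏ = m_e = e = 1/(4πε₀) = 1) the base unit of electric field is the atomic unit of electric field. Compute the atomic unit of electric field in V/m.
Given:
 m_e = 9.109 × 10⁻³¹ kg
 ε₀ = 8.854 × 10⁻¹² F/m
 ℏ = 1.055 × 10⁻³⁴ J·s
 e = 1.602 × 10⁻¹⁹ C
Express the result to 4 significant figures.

5.131 × 10¹¹ V/m

E_au = E_h/(e a₀) = m_e²e⁵/((4πε₀)³ℏ⁴)
E_h = 4.354 × 10⁻¹⁸ J
a₀ = 5.297 × 10⁻¹¹ m
E_h/(e·a₀) = 5.131 × 10¹¹ V/m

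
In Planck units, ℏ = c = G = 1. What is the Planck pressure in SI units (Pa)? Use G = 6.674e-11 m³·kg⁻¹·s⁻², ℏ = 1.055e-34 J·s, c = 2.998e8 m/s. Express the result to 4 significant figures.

4.632e113 Pa

Dimensional analysis gives p_P = c⁷/(ℏG²).
  = 2.177e59 / 4.699e-55
  = 4.632e113 Pa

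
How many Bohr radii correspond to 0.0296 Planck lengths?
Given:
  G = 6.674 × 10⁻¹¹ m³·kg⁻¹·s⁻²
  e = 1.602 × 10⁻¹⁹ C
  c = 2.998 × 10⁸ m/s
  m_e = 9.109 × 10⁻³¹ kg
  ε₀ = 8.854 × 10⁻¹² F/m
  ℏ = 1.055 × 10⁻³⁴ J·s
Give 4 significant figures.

9.032 × 10⁻²⁷

Planck length: ℓ_P = √(ℏG/c³) = 1.616 × 10⁻³⁵ m
Bohr radius: a₀ = 4πε₀ℏ²/(m_e e²) = 5.297 × 10⁻¹¹ m
0.0296 × 1.616 × 10⁻³⁵ / 5.297 × 10⁻¹¹ = 9.032 × 10⁻²⁷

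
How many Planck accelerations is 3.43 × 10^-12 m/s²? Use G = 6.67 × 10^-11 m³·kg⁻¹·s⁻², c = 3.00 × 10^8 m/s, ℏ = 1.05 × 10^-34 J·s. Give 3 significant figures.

6.14 × 10^-64

Planck acceleration: a_P = √(c⁷/(ℏG)) = 5.59 × 10^51 m/s².
3.43 × 10^-12 / 5.59 × 10^51 = 6.14 × 10^-64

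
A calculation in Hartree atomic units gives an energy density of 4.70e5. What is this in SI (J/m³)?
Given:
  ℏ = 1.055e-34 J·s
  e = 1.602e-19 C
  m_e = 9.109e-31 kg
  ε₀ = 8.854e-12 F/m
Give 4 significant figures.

One atomic unit of energy density: u_au = E_h/a₀³ = m_e⁴e¹⁰/((4πε₀)⁵ℏ⁸) = 2.929e13 J/m³.
4.70e5 × 2.929e13 J/m³ = 1.377e19 J/m³

1.377e19 J/m³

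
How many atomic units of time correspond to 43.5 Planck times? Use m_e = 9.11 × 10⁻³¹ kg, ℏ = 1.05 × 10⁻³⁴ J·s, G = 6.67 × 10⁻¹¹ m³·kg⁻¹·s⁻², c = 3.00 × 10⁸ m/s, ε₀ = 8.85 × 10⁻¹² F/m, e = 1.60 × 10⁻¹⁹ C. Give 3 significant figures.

9.74 × 10⁻²⁶

Planck time: t_P = √(ℏG/c⁵) = 5.37 × 10⁻⁴⁴ s
atomic unit of time: τ_au = (4πε₀)²ℏ³/(m_e e⁴) = 2.40 × 10⁻¹⁷ s
43.5 × 5.37 × 10⁻⁴⁴ / 2.40 × 10⁻¹⁷ = 9.74 × 10⁻²⁶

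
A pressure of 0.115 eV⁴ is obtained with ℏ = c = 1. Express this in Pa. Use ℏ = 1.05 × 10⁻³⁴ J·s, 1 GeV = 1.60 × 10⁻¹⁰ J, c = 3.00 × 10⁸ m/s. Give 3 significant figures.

Pressure is [E]/[L]³ = [E]⁴/(ℏc)³.
1 GeV⁴ → 1/(ℏc)³ × (1 GeV in J)⁴ = 2.10 × 10³⁷ Pa.
Convert the energy scale: 0.115 eV⁴ = 1.15 × 10⁻³⁷ GeV⁴.
Result: 1.15 × 10⁻³⁷ × 2.10 × 10³⁷ = 2.41 Pa.

2.41 Pa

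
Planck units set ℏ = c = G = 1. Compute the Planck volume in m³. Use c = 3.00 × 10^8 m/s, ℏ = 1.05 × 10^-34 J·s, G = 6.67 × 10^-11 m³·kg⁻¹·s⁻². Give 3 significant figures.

Dimensional analysis gives V_P = (ℏG/c³)^(3/2).
  = √(1.75 × 10^-209)
  = 4.18 × 10^-105 m³

4.18 × 10^-105 m³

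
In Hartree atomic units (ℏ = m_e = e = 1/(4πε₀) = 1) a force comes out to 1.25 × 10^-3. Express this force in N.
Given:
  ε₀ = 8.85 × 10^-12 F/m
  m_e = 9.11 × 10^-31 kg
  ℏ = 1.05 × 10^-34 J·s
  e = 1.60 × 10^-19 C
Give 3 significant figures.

One atomic unit of force: F_au = E_h/a₀ = m_e²e⁶/((4πε₀)³ℏ⁴) = 8.33 × 10^-8 N.
1.25 × 10^-3 × 8.33 × 10^-8 N = 1.04 × 10^-10 N

1.04 × 10^-10 N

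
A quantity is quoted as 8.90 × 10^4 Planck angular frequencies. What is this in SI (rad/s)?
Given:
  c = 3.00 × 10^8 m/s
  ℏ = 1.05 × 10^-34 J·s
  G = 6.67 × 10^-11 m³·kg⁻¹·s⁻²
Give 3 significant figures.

1.66 × 10^48 rad/s

One Planck angular frequency: ω_P = √(c⁵/(ℏG)) = 1.86 × 10^43 rad/s.
8.90 × 10^4 × 1.86 × 10^43 rad/s = 1.66 × 10^48 rad/s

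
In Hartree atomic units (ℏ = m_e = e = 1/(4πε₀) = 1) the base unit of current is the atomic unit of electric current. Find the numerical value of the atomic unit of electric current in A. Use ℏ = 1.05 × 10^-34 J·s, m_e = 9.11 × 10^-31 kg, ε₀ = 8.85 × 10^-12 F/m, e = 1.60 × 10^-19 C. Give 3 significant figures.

I_au = e E_h/ℏ = m_e e⁵/((4πε₀)²ℏ³)
E_h = 4.38 × 10^-18 J
e·E_h/ℏ = 6.67 × 10^-3 A

6.67 × 10^-3 A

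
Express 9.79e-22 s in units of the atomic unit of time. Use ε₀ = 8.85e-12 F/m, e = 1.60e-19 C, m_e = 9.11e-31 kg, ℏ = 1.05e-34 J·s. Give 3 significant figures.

4.08e-5

atomic unit of time: τ_au = (4πε₀)²ℏ³/(m_e e⁴) = 2.40e-17 s.
9.79e-22 / 2.40e-17 = 4.08e-5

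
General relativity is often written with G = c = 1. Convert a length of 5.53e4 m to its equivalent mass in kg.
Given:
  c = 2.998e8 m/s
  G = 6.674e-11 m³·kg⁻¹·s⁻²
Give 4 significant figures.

7.447e31 kg

Length → mass via c²/G.
5.53e4 m × (c²/G) = 7.447e31 kg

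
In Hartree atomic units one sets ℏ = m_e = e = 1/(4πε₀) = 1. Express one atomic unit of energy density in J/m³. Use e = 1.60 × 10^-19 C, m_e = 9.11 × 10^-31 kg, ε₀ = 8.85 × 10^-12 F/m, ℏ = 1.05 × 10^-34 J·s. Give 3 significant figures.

3.01 × 10^13 J/m³

u_au = E_h/a₀³ = m_e⁴e¹⁰/((4πε₀)⁵ℏ⁸)
E_h = 4.38 × 10^-18 J
a₀ = 5.26 × 10^-11 m
E_h/a₀³ = 3.01 × 10^13 J/m³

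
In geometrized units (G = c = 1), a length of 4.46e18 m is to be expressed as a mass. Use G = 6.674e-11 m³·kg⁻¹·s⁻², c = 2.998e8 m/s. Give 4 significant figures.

6.006e45 kg

Length → mass via c²/G.
4.46e18 m × (c²/G) = 6.006e45 kg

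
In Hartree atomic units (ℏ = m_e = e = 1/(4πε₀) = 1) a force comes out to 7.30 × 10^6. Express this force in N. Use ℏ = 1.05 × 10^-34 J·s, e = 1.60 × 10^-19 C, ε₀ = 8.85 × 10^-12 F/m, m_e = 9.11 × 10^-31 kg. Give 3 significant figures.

One atomic unit of force: F_au = E_h/a₀ = m_e²e⁶/((4πε₀)³ℏ⁴) = 8.33 × 10^-8 N.
7.30 × 10^6 × 8.33 × 10^-8 N = 0.608 N

0.608 N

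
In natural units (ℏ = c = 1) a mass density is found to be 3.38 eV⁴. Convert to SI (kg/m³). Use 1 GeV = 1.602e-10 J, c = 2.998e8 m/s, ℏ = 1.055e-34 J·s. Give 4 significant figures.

Mass density is [E]/(c²[L]³) = [E]⁴/(ℏ³c⁵).
1 GeV⁴ → 1/(ℏ³c⁵) × (1 GeV in J)⁴ = 2.316e20 kg/m³.
Convert the energy scale: 3.38 eV⁴ = 3.38e-36 GeV⁴.
Result: 3.38e-36 × 2.316e20 = 7.828e-16 kg/m³.

7.828e-16 kg/m³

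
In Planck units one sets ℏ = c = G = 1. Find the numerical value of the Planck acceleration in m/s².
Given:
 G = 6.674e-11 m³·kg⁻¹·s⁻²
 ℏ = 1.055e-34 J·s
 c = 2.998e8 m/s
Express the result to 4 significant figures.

5.560e51 m/s²

a_P = √(c⁷/(ℏG))
  = √(3.092e103)
  = 5.560e51 m/s²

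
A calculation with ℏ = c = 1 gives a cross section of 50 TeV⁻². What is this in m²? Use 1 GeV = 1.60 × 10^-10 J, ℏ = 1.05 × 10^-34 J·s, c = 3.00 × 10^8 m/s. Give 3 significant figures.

1.94 × 10^-36 m²

Area is [L]² = [E]⁻²·(ℏc)²; restore (ℏc)².
1 GeV⁻² → (ℏc)² × (1 GeV in J)⁻² = 3.88 × 10^-32 m².
Convert the energy scale: 50 TeV⁻² = 5.00 × 10^-5 GeV⁻².
Result: 5.00 × 10^-5 × 3.88 × 10^-32 = 1.94 × 10^-36 m².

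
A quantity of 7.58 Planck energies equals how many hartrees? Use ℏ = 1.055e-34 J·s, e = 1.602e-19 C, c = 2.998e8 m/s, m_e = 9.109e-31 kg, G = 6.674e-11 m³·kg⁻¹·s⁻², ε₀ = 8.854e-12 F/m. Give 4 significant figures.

Planck energy: E_P = √(ℏc⁵/G) = 1.957e9 J
hartree: E_h = m_e e⁴/(4πε₀ℏ)² = 4.354e-18 J
7.58 × 1.957e9 / 4.354e-18 = 3.406e27

3.406e27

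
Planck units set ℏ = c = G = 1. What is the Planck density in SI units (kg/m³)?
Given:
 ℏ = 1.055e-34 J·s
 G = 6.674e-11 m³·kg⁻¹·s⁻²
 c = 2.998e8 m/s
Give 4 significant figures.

5.154e96 kg/m³

Dimensional analysis gives ρ_P = c⁵/(ℏG²).
  = 2.422e42 / 4.699e-55
  = 5.154e96 kg/m³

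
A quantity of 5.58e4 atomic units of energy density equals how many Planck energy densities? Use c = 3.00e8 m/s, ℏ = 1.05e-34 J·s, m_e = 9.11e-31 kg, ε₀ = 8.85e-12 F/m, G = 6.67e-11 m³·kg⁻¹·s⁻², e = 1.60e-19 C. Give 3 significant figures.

3.59e-96

atomic unit of energy density: u_au = E_h/a₀³ = m_e⁴e¹⁰/((4πε₀)⁵ℏ⁸) = 3.01e13 J/m³
Planck energy density: u_P = c⁷/(ℏG²) = 4.68e113 J/m³
5.58e4 × 3.01e13 / 4.68e113 = 3.59e-96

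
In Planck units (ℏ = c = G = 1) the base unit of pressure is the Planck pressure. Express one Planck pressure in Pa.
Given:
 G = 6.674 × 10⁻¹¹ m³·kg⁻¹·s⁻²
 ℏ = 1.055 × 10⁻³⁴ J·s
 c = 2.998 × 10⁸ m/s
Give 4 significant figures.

p_P = c⁷/(ℏG²)
  = 2.177 × 10⁵⁹ / 4.699 × 10⁻⁵⁵
  = 4.632 × 10¹¹³ Pa

4.632 × 10¹¹³ Pa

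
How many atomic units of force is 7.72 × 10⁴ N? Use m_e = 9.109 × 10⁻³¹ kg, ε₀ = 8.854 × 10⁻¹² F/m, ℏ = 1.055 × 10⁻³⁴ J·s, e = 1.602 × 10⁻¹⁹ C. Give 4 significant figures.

9.392 × 10¹¹

atomic unit of force: F_au = E_h/a₀ = m_e²e⁶/((4πε₀)³ℏ⁴) = 8.220 × 10⁻⁸ N.
7.72 × 10⁴ / 8.220 × 10⁻⁸ = 9.392 × 10¹¹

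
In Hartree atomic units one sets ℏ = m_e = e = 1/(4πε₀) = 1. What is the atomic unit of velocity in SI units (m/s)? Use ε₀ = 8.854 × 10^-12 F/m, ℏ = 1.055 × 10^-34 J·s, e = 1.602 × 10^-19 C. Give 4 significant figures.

2.186 × 10^6 m/s

v_au = e²/(4πε₀ℏ)
  = 2.566 × 10^-38 / 1.174 × 10^-44
  = 2.186 × 10^6 m/s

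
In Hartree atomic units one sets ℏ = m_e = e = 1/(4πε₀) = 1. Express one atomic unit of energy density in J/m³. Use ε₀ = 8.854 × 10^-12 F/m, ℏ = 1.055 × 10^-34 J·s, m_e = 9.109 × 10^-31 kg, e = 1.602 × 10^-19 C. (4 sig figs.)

2.929 × 10^13 J/m³

u_au = E_h/a₀³ = m_e⁴e¹⁰/((4πε₀)⁵ℏ⁸)
E_h = 4.354 × 10^-18 J
a₀ = 5.297 × 10^-11 m
E_h/a₀³ = 2.929 × 10^13 J/m³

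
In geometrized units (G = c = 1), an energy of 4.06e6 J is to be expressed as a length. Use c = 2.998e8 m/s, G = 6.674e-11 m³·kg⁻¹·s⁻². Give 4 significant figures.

3.354e-38 m

Energy → length via G/c⁴.
4.06e6 J × (G/c⁴) = 3.354e-38 m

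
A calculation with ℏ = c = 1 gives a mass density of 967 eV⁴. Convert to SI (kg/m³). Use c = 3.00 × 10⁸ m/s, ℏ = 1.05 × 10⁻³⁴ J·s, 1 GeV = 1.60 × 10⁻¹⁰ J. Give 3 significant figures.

2.25 × 10⁻¹³ kg/m³

Mass density is [E]/(c²[L]³) = [E]⁴/(ℏ³c⁵).
1 GeV⁴ → 1/(ℏ³c⁵) × (1 GeV in J)⁴ = 2.33 × 10²⁰ kg/m³.
Convert the energy scale: 967 eV⁴ = 9.67 × 10⁻³⁴ GeV⁴.
Result: 9.67 × 10⁻³⁴ × 2.33 × 10²⁰ = 2.25 × 10⁻¹³ kg/m³.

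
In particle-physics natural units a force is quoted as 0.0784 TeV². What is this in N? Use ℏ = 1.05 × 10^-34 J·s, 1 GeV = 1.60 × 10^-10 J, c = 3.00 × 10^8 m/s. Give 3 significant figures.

6.37 × 10^10 N

Force is [E]/[L] = [E]²/(ℏc); restore (ℏc)⁻¹.
1 GeV² → 1/(ℏc) × (1 GeV in J)² = 8.13 × 10^5 N.
Convert the energy scale: 0.0784 TeV² = 7.84 × 10^4 GeV².
Result: 7.84 × 10^4 × 8.13 × 10^5 = 6.37 × 10^10 N.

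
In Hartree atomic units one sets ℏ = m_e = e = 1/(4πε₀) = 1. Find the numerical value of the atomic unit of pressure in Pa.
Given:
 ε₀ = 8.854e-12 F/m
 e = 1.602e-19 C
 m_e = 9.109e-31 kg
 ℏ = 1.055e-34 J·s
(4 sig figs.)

P_au = E_h/a₀³ = m_e⁴e¹⁰/((4πε₀)⁵ℏ⁸)
E_h = 4.354e-18 J
a₀ = 5.297e-11 m
E_h/a₀³ = 2.929e13 Pa

2.929e13 Pa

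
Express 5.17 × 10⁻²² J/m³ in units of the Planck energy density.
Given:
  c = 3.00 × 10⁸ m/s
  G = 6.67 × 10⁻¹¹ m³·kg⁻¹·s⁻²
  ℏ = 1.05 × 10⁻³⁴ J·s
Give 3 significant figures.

Planck energy density: u_P = c⁷/(ℏG²) = 4.68 × 10¹¹³ J/m³.
5.17 × 10⁻²² / 4.68 × 10¹¹³ = 1.10 × 10⁻¹³⁵

1.10 × 10⁻¹³⁵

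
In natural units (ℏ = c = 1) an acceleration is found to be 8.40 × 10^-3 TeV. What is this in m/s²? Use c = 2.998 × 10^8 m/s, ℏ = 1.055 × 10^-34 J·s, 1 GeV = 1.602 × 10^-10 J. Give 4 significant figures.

Acceleration is [L]/[T]² = c·[E]/ℏ.
1 GeV → c/ℏ × (1 GeV in J) = 4.552 × 10^32 m/s².
Convert the energy scale: 8.40 × 10^-3 TeV = 8.40 GeV.
Result: 8.40 × 4.552 × 10^32 = 3.824 × 10^33 m/s².

3.824 × 10^33 m/s²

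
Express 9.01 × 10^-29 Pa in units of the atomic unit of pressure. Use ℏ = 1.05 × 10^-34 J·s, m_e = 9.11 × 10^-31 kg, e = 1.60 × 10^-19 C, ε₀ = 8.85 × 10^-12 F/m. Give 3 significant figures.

2.99 × 10^-42

atomic unit of pressure: P_au = E_h/a₀³ = m_e⁴e¹⁰/((4πε₀)⁵ℏ⁸) = 3.01 × 10^13 Pa.
9.01 × 10^-29 / 3.01 × 10^13 = 2.99 × 10^-42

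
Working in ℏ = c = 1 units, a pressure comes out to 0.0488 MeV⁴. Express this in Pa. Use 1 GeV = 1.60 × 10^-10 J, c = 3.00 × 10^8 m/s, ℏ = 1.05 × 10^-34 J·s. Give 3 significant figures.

Pressure is [E]/[L]³ = [E]⁴/(ℏc)³.
1 GeV⁴ → 1/(ℏc)³ × (1 GeV in J)⁴ = 2.10 × 10^37 Pa.
Convert the energy scale: 0.0488 MeV⁴ = 4.88 × 10^-14 GeV⁴.
Result: 4.88 × 10^-14 × 2.10 × 10^37 = 1.02 × 10^24 Pa.

1.02 × 10^24 Pa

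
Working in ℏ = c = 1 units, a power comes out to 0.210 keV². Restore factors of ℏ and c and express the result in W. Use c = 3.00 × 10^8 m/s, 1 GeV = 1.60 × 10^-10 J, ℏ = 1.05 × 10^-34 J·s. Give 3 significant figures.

51.2 W

Power is [E]/[T] = [E]²/ℏ.
1 GeV² → 1/ℏ × (1 GeV in J)² = 2.44 × 10^14 W.
Convert the energy scale: 0.210 keV² = 2.10 × 10^-13 GeV².
Result: 2.10 × 10^-13 × 2.44 × 10^14 = 51.2 W.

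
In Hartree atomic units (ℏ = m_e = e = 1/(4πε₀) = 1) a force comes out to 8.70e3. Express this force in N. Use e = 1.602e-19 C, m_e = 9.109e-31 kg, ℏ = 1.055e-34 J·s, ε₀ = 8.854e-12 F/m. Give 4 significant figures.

One atomic unit of force: F_au = E_h/a₀ = m_e²e⁶/((4πε₀)³ℏ⁴) = 8.220e-8 N.
8.70e3 × 8.220e-8 N = 7.151e-4 N

7.151e-4 N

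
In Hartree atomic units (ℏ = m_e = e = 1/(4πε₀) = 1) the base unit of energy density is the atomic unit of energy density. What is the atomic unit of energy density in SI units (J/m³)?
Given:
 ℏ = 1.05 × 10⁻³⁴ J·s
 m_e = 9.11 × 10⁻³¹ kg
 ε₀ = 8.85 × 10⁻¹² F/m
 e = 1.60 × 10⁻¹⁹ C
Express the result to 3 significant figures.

u_au = E_h/a₀³ = m_e⁴e¹⁰/((4πε₀)⁵ℏ⁸)
E_h = 4.38 × 10⁻¹⁸ J
a₀ = 5.26 × 10⁻¹¹ m
E_h/a₀³ = 3.01 × 10¹³ J/m³

3.01 × 10¹³ J/m³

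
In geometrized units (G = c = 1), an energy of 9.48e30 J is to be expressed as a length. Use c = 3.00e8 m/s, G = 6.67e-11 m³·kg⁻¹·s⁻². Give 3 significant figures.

Energy → length via G/c⁴.
9.48e30 J × (G/c⁴) = 7.81e-14 m

7.81e-14 m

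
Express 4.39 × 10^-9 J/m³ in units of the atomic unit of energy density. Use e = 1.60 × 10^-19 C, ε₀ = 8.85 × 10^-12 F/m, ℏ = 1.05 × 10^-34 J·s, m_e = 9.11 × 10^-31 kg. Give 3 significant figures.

atomic unit of energy density: u_au = E_h/a₀³ = m_e⁴e¹⁰/((4πε₀)⁵ℏ⁸) = 3.01 × 10^13 J/m³.
4.39 × 10^-9 / 3.01 × 10^13 = 1.46 × 10^-22

1.46 × 10^-22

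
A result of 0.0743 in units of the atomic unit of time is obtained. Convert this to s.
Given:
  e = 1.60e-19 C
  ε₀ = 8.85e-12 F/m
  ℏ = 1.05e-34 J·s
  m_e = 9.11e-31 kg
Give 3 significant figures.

1.78e-18 s

One atomic unit of time: τ_au = (4πε₀)²ℏ³/(m_e e⁴) = 2.40e-17 s.
0.0743 × 2.40e-17 s = 1.78e-18 s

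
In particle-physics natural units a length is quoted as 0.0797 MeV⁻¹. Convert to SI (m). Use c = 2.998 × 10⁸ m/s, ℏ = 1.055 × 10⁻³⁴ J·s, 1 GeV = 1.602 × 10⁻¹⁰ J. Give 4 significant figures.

A length is [E]⁻¹ in ℏ=c=1; restore one factor of ℏc.
1 GeV⁻¹ → ℏc × (1 GeV in J)⁻¹ = 1.974 × 10⁻¹⁶ m.
Convert the energy scale: 0.0797 MeV⁻¹ = 79.7 GeV⁻¹.
Result: 79.7 × 1.974 × 10⁻¹⁶ = 1.574 × 10⁻¹⁴ m.

1.574 × 10⁻¹⁴ m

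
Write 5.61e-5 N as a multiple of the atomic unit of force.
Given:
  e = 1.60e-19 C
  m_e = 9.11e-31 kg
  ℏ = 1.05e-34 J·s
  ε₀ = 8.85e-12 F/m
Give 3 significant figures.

674

atomic unit of force: F_au = E_h/a₀ = m_e²e⁶/((4πε₀)³ℏ⁴) = 8.33e-8 N.
5.61e-5 / 8.33e-8 = 674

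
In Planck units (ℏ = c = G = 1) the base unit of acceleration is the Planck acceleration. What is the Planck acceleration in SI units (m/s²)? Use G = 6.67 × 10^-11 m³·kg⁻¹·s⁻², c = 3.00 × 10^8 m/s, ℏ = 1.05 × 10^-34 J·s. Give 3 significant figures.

a_P = √(c⁷/(ℏG))
  = √(3.12 × 10^103)
  = 5.59 × 10^51 m/s²

5.59 × 10^51 m/s²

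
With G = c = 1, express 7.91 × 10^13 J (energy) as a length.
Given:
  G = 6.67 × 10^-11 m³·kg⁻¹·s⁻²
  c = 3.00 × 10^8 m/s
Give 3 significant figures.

6.51 × 10^-31 m

Energy → length via G/c⁴.
7.91 × 10^13 J × (G/c⁴) = 6.51 × 10^-31 m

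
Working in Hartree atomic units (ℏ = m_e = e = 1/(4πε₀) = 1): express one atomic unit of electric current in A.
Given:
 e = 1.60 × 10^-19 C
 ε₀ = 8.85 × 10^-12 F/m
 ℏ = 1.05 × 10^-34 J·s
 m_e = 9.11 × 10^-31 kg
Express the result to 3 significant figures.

From ℏ = m_e = e = 1/(4πε₀) = 1 the current scale is I_au = e E_h/ℏ = m_e e⁵/((4πε₀)²ℏ³).
E_h = 4.38 × 10^-18 J
e·E_h/ℏ = 6.67 × 10^-3 A

6.67 × 10^-3 A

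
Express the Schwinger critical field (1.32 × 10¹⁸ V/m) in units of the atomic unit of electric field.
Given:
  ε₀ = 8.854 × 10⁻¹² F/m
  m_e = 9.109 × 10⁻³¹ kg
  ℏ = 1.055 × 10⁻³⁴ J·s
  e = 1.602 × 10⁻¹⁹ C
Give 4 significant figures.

atomic unit of electric field: E_au = E_h/(e a₀) = m_e²e⁵/((4πε₀)³ℏ⁴) = 5.131 × 10¹¹ V/m.
1.32 × 10¹⁸ / 5.131 × 10¹¹ = 2.573 × 10⁶

2.573 × 10⁶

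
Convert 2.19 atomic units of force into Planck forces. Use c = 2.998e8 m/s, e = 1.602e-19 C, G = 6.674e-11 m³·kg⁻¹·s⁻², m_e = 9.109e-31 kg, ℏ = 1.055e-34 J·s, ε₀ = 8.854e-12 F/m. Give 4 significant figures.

1.487e-51

atomic unit of force: F_au = E_h/a₀ = m_e²e⁶/((4πε₀)³ℏ⁴) = 8.220e-8 N
Planck force: F_P = c⁴/G = 1.210e44 N
2.19 × 8.220e-8 / 1.210e44 = 1.487e-51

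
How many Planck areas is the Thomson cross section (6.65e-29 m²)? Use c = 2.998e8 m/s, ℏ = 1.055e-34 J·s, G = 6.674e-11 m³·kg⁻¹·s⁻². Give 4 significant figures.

2.545e41

Planck area: A_P = ℏG/c³ = 2.613e-70 m².
6.65e-29 / 2.613e-70 = 2.545e41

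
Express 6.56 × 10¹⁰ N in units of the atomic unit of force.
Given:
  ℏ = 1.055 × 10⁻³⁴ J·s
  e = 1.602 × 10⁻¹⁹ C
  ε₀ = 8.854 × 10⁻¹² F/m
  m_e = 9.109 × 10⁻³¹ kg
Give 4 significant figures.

atomic unit of force: F_au = E_h/a₀ = m_e²e⁶/((4πε₀)³ℏ⁴) = 8.220 × 10⁻⁸ N.
6.56 × 10¹⁰ / 8.220 × 10⁻⁸ = 7.981 × 10¹⁷

7.981 × 10¹⁷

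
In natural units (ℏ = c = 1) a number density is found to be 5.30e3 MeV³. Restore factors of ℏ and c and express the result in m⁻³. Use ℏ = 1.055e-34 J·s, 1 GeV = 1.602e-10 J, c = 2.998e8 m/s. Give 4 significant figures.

Number density is [L]⁻³ = [E]³/(ℏc)³.
1 GeV³ → 1/(ℏc)³ × (1 GeV in J)³ = 1.299e47 m⁻³.
Convert the energy scale: 5.30e3 MeV³ = 5.30e-6 GeV³.
Result: 5.30e-6 × 1.299e47 = 6.887e41 m⁻³.

6.887e41 m⁻³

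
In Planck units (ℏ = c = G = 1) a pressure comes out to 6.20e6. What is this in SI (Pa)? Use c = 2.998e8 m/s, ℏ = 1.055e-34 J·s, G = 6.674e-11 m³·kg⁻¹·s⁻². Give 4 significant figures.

2.872e120 Pa

One Planck pressure: p_P = c⁷/(ℏG²) = 4.632e113 Pa.
6.20e6 × 4.632e113 Pa = 2.872e120 Pa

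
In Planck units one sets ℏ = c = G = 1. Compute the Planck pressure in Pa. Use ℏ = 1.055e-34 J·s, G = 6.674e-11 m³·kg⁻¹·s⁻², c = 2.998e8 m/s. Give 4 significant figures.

p_P = c⁷/(ℏG²)
  = 2.177e59 / 4.699e-55
  = 4.632e113 Pa

4.632e113 Pa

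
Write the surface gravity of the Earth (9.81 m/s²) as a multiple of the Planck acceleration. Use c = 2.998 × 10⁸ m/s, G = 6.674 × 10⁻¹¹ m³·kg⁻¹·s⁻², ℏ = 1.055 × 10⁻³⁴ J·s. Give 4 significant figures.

Planck acceleration: a_P = √(c⁷/(ℏG)) = 5.560 × 10⁵¹ m/s².
9.81 / 5.560 × 10⁵¹ = 1.764 × 10⁻⁵¹

1.764 × 10⁻⁵¹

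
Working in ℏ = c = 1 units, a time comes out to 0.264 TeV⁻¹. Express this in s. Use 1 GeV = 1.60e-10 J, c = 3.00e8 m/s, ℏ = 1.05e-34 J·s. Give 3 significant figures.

1.73e-28 s

A time is [E]⁻¹ in ℏ=c=1; restore one factor of ℏ.
1 GeV⁻¹ → ℏ × (1 GeV in J)⁻¹ = 6.56e-25 s.
Convert the energy scale: 0.264 TeV⁻¹ = 2.64e-4 GeV⁻¹.
Result: 2.64e-4 × 6.56e-25 = 1.73e-28 s.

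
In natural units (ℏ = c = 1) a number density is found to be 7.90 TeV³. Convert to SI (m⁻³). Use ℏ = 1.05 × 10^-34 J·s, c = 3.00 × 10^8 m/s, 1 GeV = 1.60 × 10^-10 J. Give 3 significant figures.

Number density is [L]⁻³ = [E]³/(ℏc)³.
1 GeV³ → 1/(ℏc)³ × (1 GeV in J)³ = 1.31 × 10^47 m⁻³.
Convert the energy scale: 7.90 TeV³ = 7.90 × 10^9 GeV³.
Result: 7.90 × 10^9 × 1.31 × 10^47 = 1.04 × 10^57 m⁻³.

1.04 × 10^57 m⁻³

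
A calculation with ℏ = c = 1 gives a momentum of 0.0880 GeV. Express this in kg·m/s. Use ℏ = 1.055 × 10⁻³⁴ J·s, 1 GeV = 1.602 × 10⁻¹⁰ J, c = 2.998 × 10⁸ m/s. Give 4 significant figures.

4.702 × 10⁻²⁰ kg·m/s

Momentum is [E]/c; divide by c.
1 GeV → 1/c × (1 GeV in J) = 5.344 × 10⁻¹⁹ kg·m/s.
Result: 0.0880 × 5.344 × 10⁻¹⁹ = 4.702 × 10⁻²⁰ kg·m/s.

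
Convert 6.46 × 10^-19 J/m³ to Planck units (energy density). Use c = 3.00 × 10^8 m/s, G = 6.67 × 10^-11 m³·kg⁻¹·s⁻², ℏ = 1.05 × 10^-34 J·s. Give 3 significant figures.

Planck energy density: u_P = c⁷/(ℏG²) = 4.68 × 10^113 J/m³.
6.46 × 10^-19 / 4.68 × 10^113 = 1.38 × 10^-132

1.38 × 10^-132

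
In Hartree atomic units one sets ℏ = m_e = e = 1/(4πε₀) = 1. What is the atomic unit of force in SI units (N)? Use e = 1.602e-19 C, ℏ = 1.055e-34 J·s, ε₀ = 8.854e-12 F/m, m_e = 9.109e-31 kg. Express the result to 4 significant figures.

8.220e-8 N

F_au = E_h/a₀ = m_e²e⁶/((4πε₀)³ℏ⁴)
E_h = 4.354e-18 J
a₀ = 5.297e-11 m
E_h/a₀ = 8.220e-8 N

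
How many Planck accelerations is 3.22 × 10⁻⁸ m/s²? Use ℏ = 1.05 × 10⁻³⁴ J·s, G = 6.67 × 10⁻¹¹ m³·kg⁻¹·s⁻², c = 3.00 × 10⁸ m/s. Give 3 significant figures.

Planck acceleration: a_P = √(c⁷/(ℏG)) = 5.59 × 10⁵¹ m/s².
3.22 × 10⁻⁸ / 5.59 × 10⁵¹ = 5.76 × 10⁻⁶⁰

5.76 × 10⁻⁶⁰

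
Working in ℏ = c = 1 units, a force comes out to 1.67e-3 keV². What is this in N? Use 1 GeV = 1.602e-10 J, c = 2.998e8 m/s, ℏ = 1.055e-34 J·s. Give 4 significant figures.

1.355e-9 N

Force is [E]/[L] = [E]²/(ℏc); restore (ℏc)⁻¹.
1 GeV² → 1/(ℏc) × (1 GeV in J)² = 8.114e5 N.
Convert the energy scale: 1.67e-3 keV² = 1.67e-15 GeV².
Result: 1.67e-15 × 8.114e5 = 1.355e-9 N.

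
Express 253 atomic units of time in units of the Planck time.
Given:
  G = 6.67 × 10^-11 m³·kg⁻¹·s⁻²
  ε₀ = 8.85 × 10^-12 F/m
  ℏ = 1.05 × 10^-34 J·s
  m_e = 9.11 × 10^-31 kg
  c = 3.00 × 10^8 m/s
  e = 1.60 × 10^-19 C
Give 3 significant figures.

1.13 × 10^29

atomic unit of time: τ_au = (4πε₀)²ℏ³/(m_e e⁴) = 2.40 × 10^-17 s
Planck time: t_P = √(ℏG/c⁵) = 5.37 × 10^-44 s
253 × 2.40 × 10^-17 / 5.37 × 10^-44 = 1.13 × 10^29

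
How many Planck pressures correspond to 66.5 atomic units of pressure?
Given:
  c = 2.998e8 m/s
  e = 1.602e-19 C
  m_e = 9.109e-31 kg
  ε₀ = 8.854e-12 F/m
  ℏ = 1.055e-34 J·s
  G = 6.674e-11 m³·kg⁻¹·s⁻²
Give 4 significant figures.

atomic unit of pressure: P_au = E_h/a₀³ = m_e⁴e¹⁰/((4πε₀)⁵ℏ⁸) = 2.929e13 Pa
Planck pressure: p_P = c⁷/(ℏG²) = 4.632e113 Pa
66.5 × 2.929e13 / 4.632e113 = 4.205e-99

4.205e-99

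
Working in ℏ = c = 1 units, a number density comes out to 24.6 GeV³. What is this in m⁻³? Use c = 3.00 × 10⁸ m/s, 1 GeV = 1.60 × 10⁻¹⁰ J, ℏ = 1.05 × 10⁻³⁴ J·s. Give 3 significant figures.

3.22 × 10⁴⁸ m⁻³

Number density is [L]⁻³ = [E]³/(ℏc)³.
1 GeV³ → 1/(ℏc)³ × (1 GeV in J)³ = 1.31 × 10⁴⁷ m⁻³.
Result: 24.6 × 1.31 × 10⁴⁷ = 3.22 × 10⁴⁸ m⁻³.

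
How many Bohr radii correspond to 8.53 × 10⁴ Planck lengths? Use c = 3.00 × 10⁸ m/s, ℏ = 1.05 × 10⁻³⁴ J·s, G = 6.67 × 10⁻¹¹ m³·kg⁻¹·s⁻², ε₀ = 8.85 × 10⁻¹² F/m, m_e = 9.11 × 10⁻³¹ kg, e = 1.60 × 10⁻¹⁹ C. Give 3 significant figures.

Planck length: ℓ_P = √(ℏG/c³) = 1.61 × 10⁻³⁵ m
Bohr radius: a₀ = 4πε₀ℏ²/(m_e e²) = 5.26 × 10⁻¹¹ m
8.53 × 10⁴ × 1.61 × 10⁻³⁵ / 5.26 × 10⁻¹¹ = 2.61 × 10⁻²⁰

2.61 × 10⁻²⁰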